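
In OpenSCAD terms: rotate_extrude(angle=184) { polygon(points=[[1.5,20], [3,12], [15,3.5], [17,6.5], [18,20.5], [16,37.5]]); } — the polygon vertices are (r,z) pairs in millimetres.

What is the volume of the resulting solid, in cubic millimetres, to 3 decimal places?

Volume = 12038.557 mm³

Profile (r,z), 6 vertices: (1.5,20) (3,12) (15,3.5) (17,6.5) (18,20.5) (16,37.5)
edge 0: (1.5,20)→(3,12)  cross = 1.5·12 − 3·20 = -42.0000; (r_i+r_j)·cross = 4.5·-42.0000 = -189.0000
edge 1: (3,12)→(15,3.5)  cross = 3·3.5 − 15·12 = -169.5000; (r_i+r_j)·cross = 18·-169.5000 = -3051.0000
edge 2: (15,3.5)→(17,6.5)  cross = 15·6.5 − 17·3.5 = 38.0000; (r_i+r_j)·cross = 32·38.0000 = 1216.0000
edge 3: (17,6.5)→(18,20.5)  cross = 17·20.5 − 18·6.5 = 231.5000; (r_i+r_j)·cross = 35·231.5000 = 8102.5000
edge 4: (18,20.5)→(16,37.5)  cross = 18·37.5 − 16·20.5 = 347.0000; (r_i+r_j)·cross = 34·347.0000 = 11798.0000
edge 5: (16,37.5)→(1.5,20)  cross = 16·20 − 1.5·37.5 = 263.7500; (r_i+r_j)·cross = 17.5·263.7500 = 4615.6250
Σcross = 668.7500 → A = |Σcross|/2 = 334.3750 mm²
Σ(r_i+r_j)·cross = 22492.1250 → first moment M = |Σ|/6 = 3748.6875
R_c = M/A = 3748.6875/334.3750 = 11.2110 mm
θ = 184° = 3.211406 rad
V = θ·R_c·A = 3.211406·11.2110·334.3750 = 12038.557 mm³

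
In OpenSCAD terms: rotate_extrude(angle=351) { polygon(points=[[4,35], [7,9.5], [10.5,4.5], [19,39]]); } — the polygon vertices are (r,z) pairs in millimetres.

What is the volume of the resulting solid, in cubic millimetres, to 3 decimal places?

Volume = 18167.605 mm³

Profile (r,z), 4 vertices: (4,35) (7,9.5) (10.5,4.5) (19,39)
edge 0: (4,35)→(7,9.5)  cross = 4·9.5 − 7·35 = -207.0000; (r_i+r_j)·cross = 11·-207.0000 = -2277.0000
edge 1: (7,9.5)→(10.5,4.5)  cross = 7·4.5 − 10.5·9.5 = -68.2500; (r_i+r_j)·cross = 17.5·-68.2500 = -1194.3750
edge 2: (10.5,4.5)→(19,39)  cross = 10.5·39 − 19·4.5 = 324.0000; (r_i+r_j)·cross = 29.5·324.0000 = 9558.0000
edge 3: (19,39)→(4,35)  cross = 19·35 − 4·39 = 509.0000; (r_i+r_j)·cross = 23·509.0000 = 11707.0000
Σcross = 557.7500 → A = |Σcross|/2 = 278.8750 mm²
Σ(r_i+r_j)·cross = 17793.6250 → first moment M = |Σ|/6 = 2965.6042
R_c = M/A = 2965.6042/278.8750 = 10.6342 mm
θ = 351° = 6.126106 rad
V = θ·R_c·A = 6.126106·10.6342·278.8750 = 18167.605 mm³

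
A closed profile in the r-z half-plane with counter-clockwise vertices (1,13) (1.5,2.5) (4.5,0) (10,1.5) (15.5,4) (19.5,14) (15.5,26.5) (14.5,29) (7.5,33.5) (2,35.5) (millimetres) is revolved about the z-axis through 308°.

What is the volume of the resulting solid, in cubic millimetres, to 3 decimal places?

Volume = 22841.544 mm³

Profile (r,z), 10 vertices: (1,13) (1.5,2.5) (4.5,0) (10,1.5) (15.5,4) (19.5,14) (15.5,26.5) (14.5,29) (7.5,33.5) (2,35.5)
edge 0: (1,13)→(1.5,2.5)  cross = 1·2.5 − 1.5·13 = -17.0000; (r_i+r_j)·cross = 2.5·-17.0000 = -42.5000
edge 1: (1.5,2.5)→(4.5,0)  cross = 1.5·0 − 4.5·2.5 = -11.2500; (r_i+r_j)·cross = 6·-11.2500 = -67.5000
edge 2: (4.5,0)→(10,1.5)  cross = 4.5·1.5 − 10·0 = 6.7500; (r_i+r_j)·cross = 14.5·6.7500 = 97.8750
edge 3: (10,1.5)→(15.5,4)  cross = 10·4 − 15.5·1.5 = 16.7500; (r_i+r_j)·cross = 25.5·16.7500 = 427.1250
edge 4: (15.5,4)→(19.5,14)  cross = 15.5·14 − 19.5·4 = 139.0000; (r_i+r_j)·cross = 35·139.0000 = 4865.0000
edge 5: (19.5,14)→(15.5,26.5)  cross = 19.5·26.5 − 15.5·14 = 299.7500; (r_i+r_j)·cross = 35·299.7500 = 10491.2500
edge 6: (15.5,26.5)→(14.5,29)  cross = 15.5·29 − 14.5·26.5 = 65.2500; (r_i+r_j)·cross = 30·65.2500 = 1957.5000
edge 7: (14.5,29)→(7.5,33.5)  cross = 14.5·33.5 − 7.5·29 = 268.2500; (r_i+r_j)·cross = 22·268.2500 = 5901.5000
edge 8: (7.5,33.5)→(2,35.5)  cross = 7.5·35.5 − 2·33.5 = 199.2500; (r_i+r_j)·cross = 9.5·199.2500 = 1892.8750
edge 9: (2,35.5)→(1,13)  cross = 2·13 − 1·35.5 = -9.5000; (r_i+r_j)·cross = 3·-9.5000 = -28.5000
Σcross = 957.2500 → A = |Σcross|/2 = 478.6250 mm²
Σ(r_i+r_j)·cross = 25494.6250 → first moment M = |Σ|/6 = 4249.1042
R_c = M/A = 4249.1042/478.6250 = 8.8777 mm
θ = 308° = 5.375614 rad
V = θ·R_c·A = 5.375614·8.8777·478.6250 = 22841.544 mm³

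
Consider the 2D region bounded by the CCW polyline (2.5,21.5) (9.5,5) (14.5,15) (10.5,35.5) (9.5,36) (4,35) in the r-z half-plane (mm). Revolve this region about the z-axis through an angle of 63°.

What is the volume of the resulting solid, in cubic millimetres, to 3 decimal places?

Profile (r,z), 6 vertices: (2.5,21.5) (9.5,5) (14.5,15) (10.5,35.5) (9.5,36) (4,35)
edge 0: (2.5,21.5)→(9.5,5)  cross = 2.5·5 − 9.5·21.5 = -191.7500; (r_i+r_j)·cross = 12·-191.7500 = -2301.0000
edge 1: (9.5,5)→(14.5,15)  cross = 9.5·15 − 14.5·5 = 70.0000; (r_i+r_j)·cross = 24·70.0000 = 1680.0000
edge 2: (14.5,15)→(10.5,35.5)  cross = 14.5·35.5 − 10.5·15 = 357.2500; (r_i+r_j)·cross = 25·357.2500 = 8931.2500
edge 3: (10.5,35.5)→(9.5,36)  cross = 10.5·36 − 9.5·35.5 = 40.7500; (r_i+r_j)·cross = 20·40.7500 = 815.0000
edge 4: (9.5,36)→(4,35)  cross = 9.5·35 − 4·36 = 188.5000; (r_i+r_j)·cross = 13.5·188.5000 = 2544.7500
edge 5: (4,35)→(2.5,21.5)  cross = 4·21.5 − 2.5·35 = -1.5000; (r_i+r_j)·cross = 6.5·-1.5000 = -9.7500
Σcross = 463.2500 → A = |Σcross|/2 = 231.6250 mm²
Σ(r_i+r_j)·cross = 11660.2500 → first moment M = |Σ|/6 = 1943.3750
R_c = M/A = 1943.3750/231.6250 = 8.3902 mm
θ = 63° = 1.099557 rad
V = θ·R_c·A = 1.099557·8.3902·231.6250 = 2136.852 mm³

Volume = 2136.852 mm³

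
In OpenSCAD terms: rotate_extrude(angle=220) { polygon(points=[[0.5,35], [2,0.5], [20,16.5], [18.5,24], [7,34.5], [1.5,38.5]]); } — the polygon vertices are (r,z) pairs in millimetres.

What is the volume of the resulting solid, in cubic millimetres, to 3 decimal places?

Volume = 13418.717 mm³

Profile (r,z), 6 vertices: (0.5,35) (2,0.5) (20,16.5) (18.5,24) (7,34.5) (1.5,38.5)
edge 0: (0.5,35)→(2,0.5)  cross = 0.5·0.5 − 2·35 = -69.7500; (r_i+r_j)·cross = 2.5·-69.7500 = -174.3750
edge 1: (2,0.5)→(20,16.5)  cross = 2·16.5 − 20·0.5 = 23.0000; (r_i+r_j)·cross = 22·23.0000 = 506.0000
edge 2: (20,16.5)→(18.5,24)  cross = 20·24 − 18.5·16.5 = 174.7500; (r_i+r_j)·cross = 38.5·174.7500 = 6727.8750
edge 3: (18.5,24)→(7,34.5)  cross = 18.5·34.5 − 7·24 = 470.2500; (r_i+r_j)·cross = 25.5·470.2500 = 11991.3750
edge 4: (7,34.5)→(1.5,38.5)  cross = 7·38.5 − 1.5·34.5 = 217.7500; (r_i+r_j)·cross = 8.5·217.7500 = 1850.8750
edge 5: (1.5,38.5)→(0.5,35)  cross = 1.5·35 − 0.5·38.5 = 33.2500; (r_i+r_j)·cross = 2·33.2500 = 66.5000
Σcross = 849.2500 → A = |Σcross|/2 = 424.6250 mm²
Σ(r_i+r_j)·cross = 20968.2500 → first moment M = |Σ|/6 = 3494.7083
R_c = M/A = 3494.7083/424.6250 = 8.2301 mm
θ = 220° = 3.839724 rad
V = θ·R_c·A = 3.839724·8.2301·424.6250 = 13418.717 mm³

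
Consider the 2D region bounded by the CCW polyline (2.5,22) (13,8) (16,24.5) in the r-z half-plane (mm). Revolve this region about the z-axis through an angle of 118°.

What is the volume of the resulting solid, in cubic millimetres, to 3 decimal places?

Volume = 2327.351 mm³

Profile (r,z), 3 vertices: (2.5,22) (13,8) (16,24.5)
edge 0: (2.5,22)→(13,8)  cross = 2.5·8 − 13·22 = -266.0000; (r_i+r_j)·cross = 15.5·-266.0000 = -4123.0000
edge 1: (13,8)→(16,24.5)  cross = 13·24.5 − 16·8 = 190.5000; (r_i+r_j)·cross = 29·190.5000 = 5524.5000
edge 2: (16,24.5)→(2.5,22)  cross = 16·22 − 2.5·24.5 = 290.7500; (r_i+r_j)·cross = 18.5·290.7500 = 5378.8750
Σcross = 215.2500 → A = |Σcross|/2 = 107.6250 mm²
Σ(r_i+r_j)·cross = 6780.3750 → first moment M = |Σ|/6 = 1130.0625
R_c = M/A = 1130.0625/107.6250 = 10.5000 mm
θ = 118° = 2.059489 rad
V = θ·R_c·A = 2.059489·10.5000·107.6250 = 2327.351 mm³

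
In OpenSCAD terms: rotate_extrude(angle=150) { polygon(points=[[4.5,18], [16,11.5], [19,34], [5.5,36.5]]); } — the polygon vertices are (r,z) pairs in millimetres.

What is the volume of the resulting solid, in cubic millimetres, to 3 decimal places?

Profile (r,z), 4 vertices: (4.5,18) (16,11.5) (19,34) (5.5,36.5)
edge 0: (4.5,18)→(16,11.5)  cross = 4.5·11.5 − 16·18 = -236.2500; (r_i+r_j)·cross = 20.5·-236.2500 = -4843.1250
edge 1: (16,11.5)→(19,34)  cross = 16·34 − 19·11.5 = 325.5000; (r_i+r_j)·cross = 35·325.5000 = 11392.5000
edge 2: (19,34)→(5.5,36.5)  cross = 19·36.5 − 5.5·34 = 506.5000; (r_i+r_j)·cross = 24.5·506.5000 = 12409.2500
edge 3: (5.5,36.5)→(4.5,18)  cross = 5.5·18 − 4.5·36.5 = -65.2500; (r_i+r_j)·cross = 10·-65.2500 = -652.5000
Σcross = 530.5000 → A = |Σcross|/2 = 265.2500 mm²
Σ(r_i+r_j)·cross = 18306.1250 → first moment M = |Σ|/6 = 3051.0208
R_c = M/A = 3051.0208/265.2500 = 11.5024 mm
θ = 150° = 2.617994 rad
V = θ·R_c·A = 2.617994·11.5024·265.2500 = 7987.554 mm³

Volume = 7987.554 mm³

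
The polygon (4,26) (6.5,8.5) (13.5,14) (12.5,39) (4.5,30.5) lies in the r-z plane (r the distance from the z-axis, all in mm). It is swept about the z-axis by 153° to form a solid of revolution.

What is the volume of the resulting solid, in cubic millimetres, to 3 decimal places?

Profile (r,z), 5 vertices: (4,26) (6.5,8.5) (13.5,14) (12.5,39) (4.5,30.5)
edge 0: (4,26)→(6.5,8.5)  cross = 4·8.5 − 6.5·26 = -135.0000; (r_i+r_j)·cross = 10.5·-135.0000 = -1417.5000
edge 1: (6.5,8.5)→(13.5,14)  cross = 6.5·14 − 13.5·8.5 = -23.7500; (r_i+r_j)·cross = 20·-23.7500 = -475.0000
edge 2: (13.5,14)→(12.5,39)  cross = 13.5·39 − 12.5·14 = 351.5000; (r_i+r_j)·cross = 26·351.5000 = 9139.0000
edge 3: (12.5,39)→(4.5,30.5)  cross = 12.5·30.5 − 4.5·39 = 205.7500; (r_i+r_j)·cross = 17·205.7500 = 3497.7500
edge 4: (4.5,30.5)→(4,26)  cross = 4.5·26 − 4·30.5 = -5.0000; (r_i+r_j)·cross = 8.5·-5.0000 = -42.5000
Σcross = 393.5000 → A = |Σcross|/2 = 196.7500 mm²
Σ(r_i+r_j)·cross = 10701.7500 → first moment M = |Σ|/6 = 1783.6250
R_c = M/A = 1783.6250/196.7500 = 9.0654 mm
θ = 153° = 2.670354 rad
V = θ·R_c·A = 2.670354·9.0654·196.7500 = 4762.910 mm³

Volume = 4762.910 mm³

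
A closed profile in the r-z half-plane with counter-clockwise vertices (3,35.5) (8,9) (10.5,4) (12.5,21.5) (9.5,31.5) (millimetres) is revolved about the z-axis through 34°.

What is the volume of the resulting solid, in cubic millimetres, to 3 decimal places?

Volume = 718.263 mm³

Profile (r,z), 5 vertices: (3,35.5) (8,9) (10.5,4) (12.5,21.5) (9.5,31.5)
edge 0: (3,35.5)→(8,9)  cross = 3·9 − 8·35.5 = -257.0000; (r_i+r_j)·cross = 11·-257.0000 = -2827.0000
edge 1: (8,9)→(10.5,4)  cross = 8·4 − 10.5·9 = -62.5000; (r_i+r_j)·cross = 18.5·-62.5000 = -1156.2500
edge 2: (10.5,4)→(12.5,21.5)  cross = 10.5·21.5 − 12.5·4 = 175.7500; (r_i+r_j)·cross = 23·175.7500 = 4042.2500
edge 3: (12.5,21.5)→(9.5,31.5)  cross = 12.5·31.5 − 9.5·21.5 = 189.5000; (r_i+r_j)·cross = 22·189.5000 = 4169.0000
edge 4: (9.5,31.5)→(3,35.5)  cross = 9.5·35.5 − 3·31.5 = 242.7500; (r_i+r_j)·cross = 12.5·242.7500 = 3034.3750
Σcross = 288.5000 → A = |Σcross|/2 = 144.2500 mm²
Σ(r_i+r_j)·cross = 7262.3750 → first moment M = |Σ|/6 = 1210.3958
R_c = M/A = 1210.3958/144.2500 = 8.3910 mm
θ = 34° = 0.593412 rad
V = θ·R_c·A = 0.593412·8.3910·144.2500 = 718.263 mm³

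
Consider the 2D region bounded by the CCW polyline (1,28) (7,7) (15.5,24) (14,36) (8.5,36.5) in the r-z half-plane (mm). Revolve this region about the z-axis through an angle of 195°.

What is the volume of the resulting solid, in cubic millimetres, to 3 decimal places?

Profile (r,z), 5 vertices: (1,28) (7,7) (15.5,24) (14,36) (8.5,36.5)
edge 0: (1,28)→(7,7)  cross = 1·7 − 7·28 = -189.0000; (r_i+r_j)·cross = 8·-189.0000 = -1512.0000
edge 1: (7,7)→(15.5,24)  cross = 7·24 − 15.5·7 = 59.5000; (r_i+r_j)·cross = 22.5·59.5000 = 1338.7500
edge 2: (15.5,24)→(14,36)  cross = 15.5·36 − 14·24 = 222.0000; (r_i+r_j)·cross = 29.5·222.0000 = 6549.0000
edge 3: (14,36)→(8.5,36.5)  cross = 14·36.5 − 8.5·36 = 205.0000; (r_i+r_j)·cross = 22.5·205.0000 = 4612.5000
edge 4: (8.5,36.5)→(1,28)  cross = 8.5·28 − 1·36.5 = 201.5000; (r_i+r_j)·cross = 9.5·201.5000 = 1914.2500
Σcross = 499.0000 → A = |Σcross|/2 = 249.5000 mm²
Σ(r_i+r_j)·cross = 12902.5000 → first moment M = |Σ|/6 = 2150.4167
R_c = M/A = 2150.4167/249.5000 = 8.6189 mm
θ = 195° = 3.403392 rad
V = θ·R_c·A = 3.403392·8.6189·249.5000 = 7318.711 mm³

Volume = 7318.711 mm³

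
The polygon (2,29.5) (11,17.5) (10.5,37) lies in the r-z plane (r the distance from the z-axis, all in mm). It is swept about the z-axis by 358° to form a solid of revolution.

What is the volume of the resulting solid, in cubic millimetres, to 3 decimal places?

Volume = 4148.076 mm³

Profile (r,z), 3 vertices: (2,29.5) (11,17.5) (10.5,37)
edge 0: (2,29.5)→(11,17.5)  cross = 2·17.5 − 11·29.5 = -289.5000; (r_i+r_j)·cross = 13·-289.5000 = -3763.5000
edge 1: (11,17.5)→(10.5,37)  cross = 11·37 − 10.5·17.5 = 223.2500; (r_i+r_j)·cross = 21.5·223.2500 = 4799.8750
edge 2: (10.5,37)→(2,29.5)  cross = 10.5·29.5 − 2·37 = 235.7500; (r_i+r_j)·cross = 12.5·235.7500 = 2946.8750
Σcross = 169.5000 → A = |Σcross|/2 = 84.7500 mm²
Σ(r_i+r_j)·cross = 3983.2500 → first moment M = |Σ|/6 = 663.8750
R_c = M/A = 663.8750/84.7500 = 7.8333 mm
θ = 358° = 6.248279 rad
V = θ·R_c·A = 6.248279·7.8333·84.7500 = 4148.076 mm³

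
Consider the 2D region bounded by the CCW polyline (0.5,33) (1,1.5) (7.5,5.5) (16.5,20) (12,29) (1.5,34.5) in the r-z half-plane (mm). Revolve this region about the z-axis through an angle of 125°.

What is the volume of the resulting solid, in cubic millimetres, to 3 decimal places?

Volume = 4795.383 mm³

Profile (r,z), 6 vertices: (0.5,33) (1,1.5) (7.5,5.5) (16.5,20) (12,29) (1.5,34.5)
edge 0: (0.5,33)→(1,1.5)  cross = 0.5·1.5 − 1·33 = -32.2500; (r_i+r_j)·cross = 1.5·-32.2500 = -48.3750
edge 1: (1,1.5)→(7.5,5.5)  cross = 1·5.5 − 7.5·1.5 = -5.7500; (r_i+r_j)·cross = 8.5·-5.7500 = -48.8750
edge 2: (7.5,5.5)→(16.5,20)  cross = 7.5·20 − 16.5·5.5 = 59.2500; (r_i+r_j)·cross = 24·59.2500 = 1422.0000
edge 3: (16.5,20)→(12,29)  cross = 16.5·29 − 12·20 = 238.5000; (r_i+r_j)·cross = 28.5·238.5000 = 6797.2500
edge 4: (12,29)→(1.5,34.5)  cross = 12·34.5 − 1.5·29 = 370.5000; (r_i+r_j)·cross = 13.5·370.5000 = 5001.7500
edge 5: (1.5,34.5)→(0.5,33)  cross = 1.5·33 − 0.5·34.5 = 32.2500; (r_i+r_j)·cross = 2·32.2500 = 64.5000
Σcross = 662.5000 → A = |Σcross|/2 = 331.2500 mm²
Σ(r_i+r_j)·cross = 13188.2500 → first moment M = |Σ|/6 = 2198.0417
R_c = M/A = 2198.0417/331.2500 = 6.6356 mm
θ = 125° = 2.181662 rad
V = θ·R_c·A = 2.181662·6.6356·331.2500 = 4795.383 mm³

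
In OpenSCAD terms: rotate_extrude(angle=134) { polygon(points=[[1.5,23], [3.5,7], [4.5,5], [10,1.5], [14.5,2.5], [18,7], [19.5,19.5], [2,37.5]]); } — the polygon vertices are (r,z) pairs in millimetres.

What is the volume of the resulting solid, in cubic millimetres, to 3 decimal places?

Profile (r,z), 8 vertices: (1.5,23) (3.5,7) (4.5,5) (10,1.5) (14.5,2.5) (18,7) (19.5,19.5) (2,37.5)
edge 0: (1.5,23)→(3.5,7)  cross = 1.5·7 − 3.5·23 = -70.0000; (r_i+r_j)·cross = 5·-70.0000 = -350.0000
edge 1: (3.5,7)→(4.5,5)  cross = 3.5·5 − 4.5·7 = -14.0000; (r_i+r_j)·cross = 8·-14.0000 = -112.0000
edge 2: (4.5,5)→(10,1.5)  cross = 4.5·1.5 − 10·5 = -43.2500; (r_i+r_j)·cross = 14.5·-43.2500 = -627.1250
edge 3: (10,1.5)→(14.5,2.5)  cross = 10·2.5 − 14.5·1.5 = 3.2500; (r_i+r_j)·cross = 24.5·3.2500 = 79.6250
edge 4: (14.5,2.5)→(18,7)  cross = 14.5·7 − 18·2.5 = 56.5000; (r_i+r_j)·cross = 32.5·56.5000 = 1836.2500
edge 5: (18,7)→(19.5,19.5)  cross = 18·19.5 − 19.5·7 = 214.5000; (r_i+r_j)·cross = 37.5·214.5000 = 8043.7500
edge 6: (19.5,19.5)→(2,37.5)  cross = 19.5·37.5 − 2·19.5 = 692.2500; (r_i+r_j)·cross = 21.5·692.2500 = 14883.3750
edge 7: (2,37.5)→(1.5,23)  cross = 2·23 − 1.5·37.5 = -10.2500; (r_i+r_j)·cross = 3.5·-10.2500 = -35.8750
Σcross = 829.0000 → A = |Σcross|/2 = 414.5000 mm²
Σ(r_i+r_j)·cross = 23718.0000 → first moment M = |Σ|/6 = 3953.0000
R_c = M/A = 3953.0000/414.5000 = 9.5368 mm
θ = 134° = 2.338741 rad
V = θ·R_c·A = 2.338741·9.5368·414.5000 = 9245.044 mm³

Volume = 9245.044 mm³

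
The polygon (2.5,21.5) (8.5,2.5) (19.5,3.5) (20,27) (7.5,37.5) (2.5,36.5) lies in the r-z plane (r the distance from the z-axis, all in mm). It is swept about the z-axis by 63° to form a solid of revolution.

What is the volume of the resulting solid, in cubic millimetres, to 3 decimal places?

Profile (r,z), 6 vertices: (2.5,21.5) (8.5,2.5) (19.5,3.5) (20,27) (7.5,37.5) (2.5,36.5)
edge 0: (2.5,21.5)→(8.5,2.5)  cross = 2.5·2.5 − 8.5·21.5 = -176.5000; (r_i+r_j)·cross = 11·-176.5000 = -1941.5000
edge 1: (8.5,2.5)→(19.5,3.5)  cross = 8.5·3.5 − 19.5·2.5 = -19.0000; (r_i+r_j)·cross = 28·-19.0000 = -532.0000
edge 2: (19.5,3.5)→(20,27)  cross = 19.5·27 − 20·3.5 = 456.5000; (r_i+r_j)·cross = 39.5·456.5000 = 18031.7500
edge 3: (20,27)→(7.5,37.5)  cross = 20·37.5 − 7.5·27 = 547.5000; (r_i+r_j)·cross = 27.5·547.5000 = 15056.2500
edge 4: (7.5,37.5)→(2.5,36.5)  cross = 7.5·36.5 − 2.5·37.5 = 180.0000; (r_i+r_j)·cross = 10·180.0000 = 1800.0000
edge 5: (2.5,36.5)→(2.5,21.5)  cross = 2.5·21.5 − 2.5·36.5 = -37.5000; (r_i+r_j)·cross = 5·-37.5000 = -187.5000
Σcross = 951.0000 → A = |Σcross|/2 = 475.5000 mm²
Σ(r_i+r_j)·cross = 32227.0000 → first moment M = |Σ|/6 = 5371.1667
R_c = M/A = 5371.1667/475.5000 = 11.2958 mm
θ = 63° = 1.099557 rad
V = θ·R_c·A = 1.099557·11.2958·475.5000 = 5905.906 mm³

Volume = 5905.906 mm³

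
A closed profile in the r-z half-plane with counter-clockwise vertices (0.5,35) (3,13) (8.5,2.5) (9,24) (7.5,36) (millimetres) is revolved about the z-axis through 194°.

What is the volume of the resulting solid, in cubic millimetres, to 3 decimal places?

Volume = 3374.088 mm³

Profile (r,z), 5 vertices: (0.5,35) (3,13) (8.5,2.5) (9,24) (7.5,36)
edge 0: (0.5,35)→(3,13)  cross = 0.5·13 − 3·35 = -98.5000; (r_i+r_j)·cross = 3.5·-98.5000 = -344.7500
edge 1: (3,13)→(8.5,2.5)  cross = 3·2.5 − 8.5·13 = -103.0000; (r_i+r_j)·cross = 11.5·-103.0000 = -1184.5000
edge 2: (8.5,2.5)→(9,24)  cross = 8.5·24 − 9·2.5 = 181.5000; (r_i+r_j)·cross = 17.5·181.5000 = 3176.2500
edge 3: (9,24)→(7.5,36)  cross = 9·36 − 7.5·24 = 144.0000; (r_i+r_j)·cross = 16.5·144.0000 = 2376.0000
edge 4: (7.5,36)→(0.5,35)  cross = 7.5·35 − 0.5·36 = 244.5000; (r_i+r_j)·cross = 8·244.5000 = 1956.0000
Σcross = 368.5000 → A = |Σcross|/2 = 184.2500 mm²
Σ(r_i+r_j)·cross = 5979.0000 → first moment M = |Σ|/6 = 996.5000
R_c = M/A = 996.5000/184.2500 = 5.4084 mm
θ = 194° = 3.385939 rad
V = θ·R_c·A = 3.385939·5.4084·184.2500 = 3374.088 mm³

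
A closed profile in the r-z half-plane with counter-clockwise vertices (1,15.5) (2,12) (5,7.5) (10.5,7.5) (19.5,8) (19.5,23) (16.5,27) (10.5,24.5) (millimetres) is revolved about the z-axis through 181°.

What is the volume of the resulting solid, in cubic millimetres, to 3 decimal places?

Profile (r,z), 8 vertices: (1,15.5) (2,12) (5,7.5) (10.5,7.5) (19.5,8) (19.5,23) (16.5,27) (10.5,24.5)
edge 0: (1,15.5)→(2,12)  cross = 1·12 − 2·15.5 = -19.0000; (r_i+r_j)·cross = 3·-19.0000 = -57.0000
edge 1: (2,12)→(5,7.5)  cross = 2·7.5 − 5·12 = -45.0000; (r_i+r_j)·cross = 7·-45.0000 = -315.0000
edge 2: (5,7.5)→(10.5,7.5)  cross = 5·7.5 − 10.5·7.5 = -41.2500; (r_i+r_j)·cross = 15.5·-41.2500 = -639.3750
edge 3: (10.5,7.5)→(19.5,8)  cross = 10.5·8 − 19.5·7.5 = -62.2500; (r_i+r_j)·cross = 30·-62.2500 = -1867.5000
edge 4: (19.5,8)→(19.5,23)  cross = 19.5·23 − 19.5·8 = 292.5000; (r_i+r_j)·cross = 39·292.5000 = 11407.5000
edge 5: (19.5,23)→(16.5,27)  cross = 19.5·27 − 16.5·23 = 147.0000; (r_i+r_j)·cross = 36·147.0000 = 5292.0000
edge 6: (16.5,27)→(10.5,24.5)  cross = 16.5·24.5 − 10.5·27 = 120.7500; (r_i+r_j)·cross = 27·120.7500 = 3260.2500
edge 7: (10.5,24.5)→(1,15.5)  cross = 10.5·15.5 − 1·24.5 = 138.2500; (r_i+r_j)·cross = 11.5·138.2500 = 1589.8750
Σcross = 531.0000 → A = |Σcross|/2 = 265.5000 mm²
Σ(r_i+r_j)·cross = 18670.7500 → first moment M = |Σ|/6 = 3111.7917
R_c = M/A = 3111.7917/265.5000 = 11.7205 mm
θ = 181° = 3.159046 rad
V = θ·R_c·A = 3.159046·11.7205·265.5000 = 9830.293 mm³

Volume = 9830.293 mm³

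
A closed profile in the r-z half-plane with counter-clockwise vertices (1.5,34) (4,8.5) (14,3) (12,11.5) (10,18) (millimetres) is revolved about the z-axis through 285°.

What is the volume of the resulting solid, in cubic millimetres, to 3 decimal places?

Profile (r,z), 5 vertices: (1.5,34) (4,8.5) (14,3) (12,11.5) (10,18)
edge 0: (1.5,34)→(4,8.5)  cross = 1.5·8.5 − 4·34 = -123.2500; (r_i+r_j)·cross = 5.5·-123.2500 = -677.8750
edge 1: (4,8.5)→(14,3)  cross = 4·3 − 14·8.5 = -107.0000; (r_i+r_j)·cross = 18·-107.0000 = -1926.0000
edge 2: (14,3)→(12,11.5)  cross = 14·11.5 − 12·3 = 125.0000; (r_i+r_j)·cross = 26·125.0000 = 3250.0000
edge 3: (12,11.5)→(10,18)  cross = 12·18 − 10·11.5 = 101.0000; (r_i+r_j)·cross = 22·101.0000 = 2222.0000
edge 4: (10,18)→(1.5,34)  cross = 10·34 − 1.5·18 = 313.0000; (r_i+r_j)·cross = 11.5·313.0000 = 3599.5000
Σcross = 308.7500 → A = |Σcross|/2 = 154.3750 mm²
Σ(r_i+r_j)·cross = 6467.6250 → first moment M = |Σ|/6 = 1077.9375
R_c = M/A = 1077.9375/154.3750 = 6.9826 mm
θ = 285° = 4.974188 rad
V = θ·R_c·A = 4.974188·6.9826·154.3750 = 5361.864 mm³

Volume = 5361.864 mm³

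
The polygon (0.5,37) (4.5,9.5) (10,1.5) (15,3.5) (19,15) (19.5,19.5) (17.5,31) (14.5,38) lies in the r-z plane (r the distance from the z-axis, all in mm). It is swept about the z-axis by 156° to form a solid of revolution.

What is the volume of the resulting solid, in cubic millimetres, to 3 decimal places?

Profile (r,z), 8 vertices: (0.5,37) (4.5,9.5) (10,1.5) (15,3.5) (19,15) (19.5,19.5) (17.5,31) (14.5,38)
edge 0: (0.5,37)→(4.5,9.5)  cross = 0.5·9.5 − 4.5·37 = -161.7500; (r_i+r_j)·cross = 5·-161.7500 = -808.7500
edge 1: (4.5,9.5)→(10,1.5)  cross = 4.5·1.5 − 10·9.5 = -88.2500; (r_i+r_j)·cross = 14.5·-88.2500 = -1279.6250
edge 2: (10,1.5)→(15,3.5)  cross = 10·3.5 − 15·1.5 = 12.5000; (r_i+r_j)·cross = 25·12.5000 = 312.5000
edge 3: (15,3.5)→(19,15)  cross = 15·15 − 19·3.5 = 158.5000; (r_i+r_j)·cross = 34·158.5000 = 5389.0000
edge 4: (19,15)→(19.5,19.5)  cross = 19·19.5 − 19.5·15 = 78.0000; (r_i+r_j)·cross = 38.5·78.0000 = 3003.0000
edge 5: (19.5,19.5)→(17.5,31)  cross = 19.5·31 − 17.5·19.5 = 263.2500; (r_i+r_j)·cross = 37·263.2500 = 9740.2500
edge 6: (17.5,31)→(14.5,38)  cross = 17.5·38 − 14.5·31 = 215.5000; (r_i+r_j)·cross = 32·215.5000 = 6896.0000
edge 7: (14.5,38)→(0.5,37)  cross = 14.5·37 − 0.5·38 = 517.5000; (r_i+r_j)·cross = 15·517.5000 = 7762.5000
Σcross = 995.2500 → A = |Σcross|/2 = 497.6250 mm²
Σ(r_i+r_j)·cross = 31014.8750 → first moment M = |Σ|/6 = 5169.1458
R_c = M/A = 5169.1458/497.6250 = 10.3876 mm
θ = 156° = 2.722714 rad
V = θ·R_c·A = 2.722714·10.3876·497.6250 = 14074.104 mm³

Volume = 14074.104 mm³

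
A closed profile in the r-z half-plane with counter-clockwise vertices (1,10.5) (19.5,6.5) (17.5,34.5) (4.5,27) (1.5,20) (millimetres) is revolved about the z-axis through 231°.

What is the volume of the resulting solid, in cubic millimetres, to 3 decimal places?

Profile (r,z), 5 vertices: (1,10.5) (19.5,6.5) (17.5,34.5) (4.5,27) (1.5,20)
edge 0: (1,10.5)→(19.5,6.5)  cross = 1·6.5 − 19.5·10.5 = -198.2500; (r_i+r_j)·cross = 20.5·-198.2500 = -4064.1250
edge 1: (19.5,6.5)→(17.5,34.5)  cross = 19.5·34.5 − 17.5·6.5 = 559.0000; (r_i+r_j)·cross = 37·559.0000 = 20683.0000
edge 2: (17.5,34.5)→(4.5,27)  cross = 17.5·27 − 4.5·34.5 = 317.2500; (r_i+r_j)·cross = 22·317.2500 = 6979.5000
edge 3: (4.5,27)→(1.5,20)  cross = 4.5·20 − 1.5·27 = 49.5000; (r_i+r_j)·cross = 6·49.5000 = 297.0000
edge 4: (1.5,20)→(1,10.5)  cross = 1.5·10.5 − 1·20 = -4.2500; (r_i+r_j)·cross = 2.5·-4.2500 = -10.6250
Σcross = 723.2500 → A = |Σcross|/2 = 361.6250 mm²
Σ(r_i+r_j)·cross = 23884.7500 → first moment M = |Σ|/6 = 3980.7917
R_c = M/A = 3980.7917/361.6250 = 11.0081 mm
θ = 231° = 4.031711 rad
V = θ·R_c·A = 4.031711·11.0081·361.6250 = 16049.400 mm³

Volume = 16049.400 mm³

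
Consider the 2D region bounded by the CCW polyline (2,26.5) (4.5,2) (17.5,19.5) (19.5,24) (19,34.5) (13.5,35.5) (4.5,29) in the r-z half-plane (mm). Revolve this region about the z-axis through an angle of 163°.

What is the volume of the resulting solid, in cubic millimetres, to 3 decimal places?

Profile (r,z), 7 vertices: (2,26.5) (4.5,2) (17.5,19.5) (19.5,24) (19,34.5) (13.5,35.5) (4.5,29)
edge 0: (2,26.5)→(4.5,2)  cross = 2·2 − 4.5·26.5 = -115.2500; (r_i+r_j)·cross = 6.5·-115.2500 = -749.1250
edge 1: (4.5,2)→(17.5,19.5)  cross = 4.5·19.5 − 17.5·2 = 52.7500; (r_i+r_j)·cross = 22·52.7500 = 1160.5000
edge 2: (17.5,19.5)→(19.5,24)  cross = 17.5·24 − 19.5·19.5 = 39.7500; (r_i+r_j)·cross = 37·39.7500 = 1470.7500
edge 3: (19.5,24)→(19,34.5)  cross = 19.5·34.5 − 19·24 = 216.7500; (r_i+r_j)·cross = 38.5·216.7500 = 8344.8750
edge 4: (19,34.5)→(13.5,35.5)  cross = 19·35.5 − 13.5·34.5 = 208.7500; (r_i+r_j)·cross = 32.5·208.7500 = 6784.3750
edge 5: (13.5,35.5)→(4.5,29)  cross = 13.5·29 − 4.5·35.5 = 231.7500; (r_i+r_j)·cross = 18·231.7500 = 4171.5000
edge 6: (4.5,29)→(2,26.5)  cross = 4.5·26.5 − 2·29 = 61.2500; (r_i+r_j)·cross = 6.5·61.2500 = 398.1250
Σcross = 695.7500 → A = |Σcross|/2 = 347.8750 mm²
Σ(r_i+r_j)·cross = 21581.0000 → first moment M = |Σ|/6 = 3596.8333
R_c = M/A = 3596.8333/347.8750 = 10.3394 mm
θ = 163° = 2.844887 rad
V = θ·R_c·A = 2.844887·10.3394·347.8750 = 10232.583 mm³

Volume = 10232.583 mm³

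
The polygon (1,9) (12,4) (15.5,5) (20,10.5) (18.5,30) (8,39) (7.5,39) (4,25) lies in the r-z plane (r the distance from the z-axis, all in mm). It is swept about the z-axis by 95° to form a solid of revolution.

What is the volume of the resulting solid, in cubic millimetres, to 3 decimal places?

Profile (r,z), 8 vertices: (1,9) (12,4) (15.5,5) (20,10.5) (18.5,30) (8,39) (7.5,39) (4,25)
edge 0: (1,9)→(12,4)  cross = 1·4 − 12·9 = -104.0000; (r_i+r_j)·cross = 13·-104.0000 = -1352.0000
edge 1: (12,4)→(15.5,5)  cross = 12·5 − 15.5·4 = -2.0000; (r_i+r_j)·cross = 27.5·-2.0000 = -55.0000
edge 2: (15.5,5)→(20,10.5)  cross = 15.5·10.5 − 20·5 = 62.7500; (r_i+r_j)·cross = 35.5·62.7500 = 2227.6250
edge 3: (20,10.5)→(18.5,30)  cross = 20·30 − 18.5·10.5 = 405.7500; (r_i+r_j)·cross = 38.5·405.7500 = 15621.3750
edge 4: (18.5,30)→(8,39)  cross = 18.5·39 − 8·30 = 481.5000; (r_i+r_j)·cross = 26.5·481.5000 = 12759.7500
edge 5: (8,39)→(7.5,39)  cross = 8·39 − 7.5·39 = 19.5000; (r_i+r_j)·cross = 15.5·19.5000 = 302.2500
edge 6: (7.5,39)→(4,25)  cross = 7.5·25 − 4·39 = 31.5000; (r_i+r_j)·cross = 11.5·31.5000 = 362.2500
edge 7: (4,25)→(1,9)  cross = 4·9 − 1·25 = 11.0000; (r_i+r_j)·cross = 5·11.0000 = 55.0000
Σcross = 906.0000 → A = |Σcross|/2 = 453.0000 mm²
Σ(r_i+r_j)·cross = 29921.2500 → first moment M = |Σ|/6 = 4986.8750
R_c = M/A = 4986.8750/453.0000 = 11.0086 mm
θ = 95° = 1.658063 rad
V = θ·R_c·A = 1.658063·11.0086·453.0000 = 8268.552 mm³

Volume = 8268.552 mm³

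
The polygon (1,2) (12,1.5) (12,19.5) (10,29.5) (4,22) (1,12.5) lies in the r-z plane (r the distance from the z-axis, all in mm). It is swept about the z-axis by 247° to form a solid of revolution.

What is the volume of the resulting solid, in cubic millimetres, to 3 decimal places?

Profile (r,z), 6 vertices: (1,2) (12,1.5) (12,19.5) (10,29.5) (4,22) (1,12.5)
edge 0: (1,2)→(12,1.5)  cross = 1·1.5 − 12·2 = -22.5000; (r_i+r_j)·cross = 13·-22.5000 = -292.5000
edge 1: (12,1.5)→(12,19.5)  cross = 12·19.5 − 12·1.5 = 216.0000; (r_i+r_j)·cross = 24·216.0000 = 5184.0000
edge 2: (12,19.5)→(10,29.5)  cross = 12·29.5 − 10·19.5 = 159.0000; (r_i+r_j)·cross = 22·159.0000 = 3498.0000
edge 3: (10,29.5)→(4,22)  cross = 10·22 − 4·29.5 = 102.0000; (r_i+r_j)·cross = 14·102.0000 = 1428.0000
edge 4: (4,22)→(1,12.5)  cross = 4·12.5 − 1·22 = 28.0000; (r_i+r_j)·cross = 5·28.0000 = 140.0000
edge 5: (1,12.5)→(1,2)  cross = 1·2 − 1·12.5 = -10.5000; (r_i+r_j)·cross = 2·-10.5000 = -21.0000
Σcross = 472.0000 → A = |Σcross|/2 = 236.0000 mm²
Σ(r_i+r_j)·cross = 9936.5000 → first moment M = |Σ|/6 = 1656.0833
R_c = M/A = 1656.0833/236.0000 = 7.0173 mm
θ = 247° = 4.310963 rad
V = θ·R_c·A = 4.310963·7.0173·236.0000 = 7139.314 mm³

Volume = 7139.314 mm³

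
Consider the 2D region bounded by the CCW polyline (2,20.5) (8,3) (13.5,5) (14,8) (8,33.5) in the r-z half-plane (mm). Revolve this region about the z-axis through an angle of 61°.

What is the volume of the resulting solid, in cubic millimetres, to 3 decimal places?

Profile (r,z), 5 vertices: (2,20.5) (8,3) (13.5,5) (14,8) (8,33.5)
edge 0: (2,20.5)→(8,3)  cross = 2·3 − 8·20.5 = -158.0000; (r_i+r_j)·cross = 10·-158.0000 = -1580.0000
edge 1: (8,3)→(13.5,5)  cross = 8·5 − 13.5·3 = -0.5000; (r_i+r_j)·cross = 21.5·-0.5000 = -10.7500
edge 2: (13.5,5)→(14,8)  cross = 13.5·8 − 14·5 = 38.0000; (r_i+r_j)·cross = 27.5·38.0000 = 1045.0000
edge 3: (14,8)→(8,33.5)  cross = 14·33.5 − 8·8 = 405.0000; (r_i+r_j)·cross = 22·405.0000 = 8910.0000
edge 4: (8,33.5)→(2,20.5)  cross = 8·20.5 − 2·33.5 = 97.0000; (r_i+r_j)·cross = 10·97.0000 = 970.0000
Σcross = 381.5000 → A = |Σcross|/2 = 190.7500 mm²
Σ(r_i+r_j)·cross = 9334.2500 → first moment M = |Σ|/6 = 1555.7083
R_c = M/A = 1555.7083/190.7500 = 8.1557 mm
θ = 61° = 1.064651 rad
V = θ·R_c·A = 1.064651·8.1557·190.7500 = 1656.286 mm³

Volume = 1656.286 mm³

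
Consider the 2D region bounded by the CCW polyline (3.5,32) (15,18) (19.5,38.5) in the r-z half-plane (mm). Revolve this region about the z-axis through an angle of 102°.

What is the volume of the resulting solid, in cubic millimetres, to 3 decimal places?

Volume = 3368.355 mm³

Profile (r,z), 3 vertices: (3.5,32) (15,18) (19.5,38.5)
edge 0: (3.5,32)→(15,18)  cross = 3.5·18 − 15·32 = -417.0000; (r_i+r_j)·cross = 18.5·-417.0000 = -7714.5000
edge 1: (15,18)→(19.5,38.5)  cross = 15·38.5 − 19.5·18 = 226.5000; (r_i+r_j)·cross = 34.5·226.5000 = 7814.2500
edge 2: (19.5,38.5)→(3.5,32)  cross = 19.5·32 − 3.5·38.5 = 489.2500; (r_i+r_j)·cross = 23·489.2500 = 11252.7500
Σcross = 298.7500 → A = |Σcross|/2 = 149.3750 mm²
Σ(r_i+r_j)·cross = 11352.5000 → first moment M = |Σ|/6 = 1892.0833
R_c = M/A = 1892.0833/149.3750 = 12.6667 mm
θ = 102° = 1.780236 rad
V = θ·R_c·A = 1.780236·12.6667·149.3750 = 3368.355 mm³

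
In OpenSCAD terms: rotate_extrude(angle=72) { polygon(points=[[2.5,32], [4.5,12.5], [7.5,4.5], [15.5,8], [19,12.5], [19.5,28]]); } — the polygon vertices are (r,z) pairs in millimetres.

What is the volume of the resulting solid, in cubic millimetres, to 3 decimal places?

Volume = 4781.609 mm³

Profile (r,z), 6 vertices: (2.5,32) (4.5,12.5) (7.5,4.5) (15.5,8) (19,12.5) (19.5,28)
edge 0: (2.5,32)→(4.5,12.5)  cross = 2.5·12.5 − 4.5·32 = -112.7500; (r_i+r_j)·cross = 7·-112.7500 = -789.2500
edge 1: (4.5,12.5)→(7.5,4.5)  cross = 4.5·4.5 − 7.5·12.5 = -73.5000; (r_i+r_j)·cross = 12·-73.5000 = -882.0000
edge 2: (7.5,4.5)→(15.5,8)  cross = 7.5·8 − 15.5·4.5 = -9.7500; (r_i+r_j)·cross = 23·-9.7500 = -224.2500
edge 3: (15.5,8)→(19,12.5)  cross = 15.5·12.5 − 19·8 = 41.7500; (r_i+r_j)·cross = 34.5·41.7500 = 1440.3750
edge 4: (19,12.5)→(19.5,28)  cross = 19·28 − 19.5·12.5 = 288.2500; (r_i+r_j)·cross = 38.5·288.2500 = 11097.6250
edge 5: (19.5,28)→(2.5,32)  cross = 19.5·32 − 2.5·28 = 554.0000; (r_i+r_j)·cross = 22·554.0000 = 12188.0000
Σcross = 688.0000 → A = |Σcross|/2 = 344.0000 mm²
Σ(r_i+r_j)·cross = 22830.5000 → first moment M = |Σ|/6 = 3805.0833
R_c = M/A = 3805.0833/344.0000 = 11.0613 mm
θ = 72° = 1.256637 rad
V = θ·R_c·A = 1.256637·11.0613·344.0000 = 4781.609 mm³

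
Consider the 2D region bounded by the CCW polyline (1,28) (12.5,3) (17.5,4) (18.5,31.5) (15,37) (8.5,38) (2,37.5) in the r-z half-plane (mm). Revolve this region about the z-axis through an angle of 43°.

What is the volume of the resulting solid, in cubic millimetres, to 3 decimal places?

Profile (r,z), 7 vertices: (1,28) (12.5,3) (17.5,4) (18.5,31.5) (15,37) (8.5,38) (2,37.5)
edge 0: (1,28)→(12.5,3)  cross = 1·3 − 12.5·28 = -347.0000; (r_i+r_j)·cross = 13.5·-347.0000 = -4684.5000
edge 1: (12.5,3)→(17.5,4)  cross = 12.5·4 − 17.5·3 = -2.5000; (r_i+r_j)·cross = 30·-2.5000 = -75.0000
edge 2: (17.5,4)→(18.5,31.5)  cross = 17.5·31.5 − 18.5·4 = 477.2500; (r_i+r_j)·cross = 36·477.2500 = 17181.0000
edge 3: (18.5,31.5)→(15,37)  cross = 18.5·37 − 15·31.5 = 212.0000; (r_i+r_j)·cross = 33.5·212.0000 = 7102.0000
edge 4: (15,37)→(8.5,38)  cross = 15·38 − 8.5·37 = 255.5000; (r_i+r_j)·cross = 23.5·255.5000 = 6004.2500
edge 5: (8.5,38)→(2,37.5)  cross = 8.5·37.5 − 2·38 = 242.7500; (r_i+r_j)·cross = 10.5·242.7500 = 2548.8750
edge 6: (2,37.5)→(1,28)  cross = 2·28 − 1·37.5 = 18.5000; (r_i+r_j)·cross = 3·18.5000 = 55.5000
Σcross = 856.5000 → A = |Σcross|/2 = 428.2500 mm²
Σ(r_i+r_j)·cross = 28132.1250 → first moment M = |Σ|/6 = 4688.6875
R_c = M/A = 4688.6875/428.2500 = 10.9485 mm
θ = 43° = 0.750492 rad
V = θ·R_c·A = 0.750492·10.9485·428.2500 = 3518.820 mm³

Volume = 3518.820 mm³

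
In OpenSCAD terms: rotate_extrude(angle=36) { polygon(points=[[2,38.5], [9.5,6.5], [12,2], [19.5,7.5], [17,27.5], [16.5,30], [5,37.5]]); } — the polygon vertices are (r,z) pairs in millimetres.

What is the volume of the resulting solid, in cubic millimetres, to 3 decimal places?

Profile (r,z), 7 vertices: (2,38.5) (9.5,6.5) (12,2) (19.5,7.5) (17,27.5) (16.5,30) (5,37.5)
edge 0: (2,38.5)→(9.5,6.5)  cross = 2·6.5 − 9.5·38.5 = -352.7500; (r_i+r_j)·cross = 11.5·-352.7500 = -4056.6250
edge 1: (9.5,6.5)→(12,2)  cross = 9.5·2 − 12·6.5 = -59.0000; (r_i+r_j)·cross = 21.5·-59.0000 = -1268.5000
edge 2: (12,2)→(19.5,7.5)  cross = 12·7.5 − 19.5·2 = 51.0000; (r_i+r_j)·cross = 31.5·51.0000 = 1606.5000
edge 3: (19.5,7.5)→(17,27.5)  cross = 19.5·27.5 − 17·7.5 = 408.7500; (r_i+r_j)·cross = 36.5·408.7500 = 14919.3750
edge 4: (17,27.5)→(16.5,30)  cross = 17·30 − 16.5·27.5 = 56.2500; (r_i+r_j)·cross = 33.5·56.2500 = 1884.3750
edge 5: (16.5,30)→(5,37.5)  cross = 16.5·37.5 − 5·30 = 468.7500; (r_i+r_j)·cross = 21.5·468.7500 = 10078.1250
edge 6: (5,37.5)→(2,38.5)  cross = 5·38.5 − 2·37.5 = 117.5000; (r_i+r_j)·cross = 7·117.5000 = 822.5000
Σcross = 690.5000 → A = |Σcross|/2 = 345.2500 mm²
Σ(r_i+r_j)·cross = 23985.7500 → first moment M = |Σ|/6 = 3997.6250
R_c = M/A = 3997.6250/345.2500 = 11.5789 mm
θ = 36° = 0.628319 rad
V = θ·R_c·A = 0.628319·11.5789·345.2500 = 2511.782 mm³

Volume = 2511.782 mm³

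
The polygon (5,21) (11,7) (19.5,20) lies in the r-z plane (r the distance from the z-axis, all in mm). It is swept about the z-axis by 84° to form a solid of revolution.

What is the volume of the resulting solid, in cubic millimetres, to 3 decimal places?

Volume = 1708.834 mm³

Profile (r,z), 3 vertices: (5,21) (11,7) (19.5,20)
edge 0: (5,21)→(11,7)  cross = 5·7 − 11·21 = -196.0000; (r_i+r_j)·cross = 16·-196.0000 = -3136.0000
edge 1: (11,7)→(19.5,20)  cross = 11·20 − 19.5·7 = 83.5000; (r_i+r_j)·cross = 30.5·83.5000 = 2546.7500
edge 2: (19.5,20)→(5,21)  cross = 19.5·21 − 5·20 = 309.5000; (r_i+r_j)·cross = 24.5·309.5000 = 7582.7500
Σcross = 197.0000 → A = |Σcross|/2 = 98.5000 mm²
Σ(r_i+r_j)·cross = 6993.5000 → first moment M = |Σ|/6 = 1165.5833
R_c = M/A = 1165.5833/98.5000 = 11.8333 mm
θ = 84° = 1.466077 rad
V = θ·R_c·A = 1.466077·11.8333·98.5000 = 1708.834 mm³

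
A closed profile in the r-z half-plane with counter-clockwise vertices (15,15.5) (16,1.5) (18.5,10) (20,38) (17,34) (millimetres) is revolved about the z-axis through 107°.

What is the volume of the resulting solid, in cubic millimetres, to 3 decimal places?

Volume = 3208.252 mm³

Profile (r,z), 5 vertices: (15,15.5) (16,1.5) (18.5,10) (20,38) (17,34)
edge 0: (15,15.5)→(16,1.5)  cross = 15·1.5 − 16·15.5 = -225.5000; (r_i+r_j)·cross = 31·-225.5000 = -6990.5000
edge 1: (16,1.5)→(18.5,10)  cross = 16·10 − 18.5·1.5 = 132.2500; (r_i+r_j)·cross = 34.5·132.2500 = 4562.6250
edge 2: (18.5,10)→(20,38)  cross = 18.5·38 − 20·10 = 503.0000; (r_i+r_j)·cross = 38.5·503.0000 = 19365.5000
edge 3: (20,38)→(17,34)  cross = 20·34 − 17·38 = 34.0000; (r_i+r_j)·cross = 37·34.0000 = 1258.0000
edge 4: (17,34)→(15,15.5)  cross = 17·15.5 − 15·34 = -246.5000; (r_i+r_j)·cross = 32·-246.5000 = -7888.0000
Σcross = 197.2500 → A = |Σcross|/2 = 98.6250 mm²
Σ(r_i+r_j)·cross = 10307.6250 → first moment M = |Σ|/6 = 1717.9375
R_c = M/A = 1717.9375/98.6250 = 17.4189 mm
θ = 107° = 1.867502 rad
V = θ·R_c·A = 1.867502·17.4189·98.6250 = 3208.252 mm³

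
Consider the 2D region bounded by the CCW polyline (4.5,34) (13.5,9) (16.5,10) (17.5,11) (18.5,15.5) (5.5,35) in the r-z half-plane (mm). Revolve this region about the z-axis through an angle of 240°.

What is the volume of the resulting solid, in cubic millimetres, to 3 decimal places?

Profile (r,z), 6 vertices: (4.5,34) (13.5,9) (16.5,10) (17.5,11) (18.5,15.5) (5.5,35)
edge 0: (4.5,34)→(13.5,9)  cross = 4.5·9 − 13.5·34 = -418.5000; (r_i+r_j)·cross = 18·-418.5000 = -7533.0000
edge 1: (13.5,9)→(16.5,10)  cross = 13.5·10 − 16.5·9 = -13.5000; (r_i+r_j)·cross = 30·-13.5000 = -405.0000
edge 2: (16.5,10)→(17.5,11)  cross = 16.5·11 − 17.5·10 = 6.5000; (r_i+r_j)·cross = 34·6.5000 = 221.0000
edge 3: (17.5,11)→(18.5,15.5)  cross = 17.5·15.5 − 18.5·11 = 67.7500; (r_i+r_j)·cross = 36·67.7500 = 2439.0000
edge 4: (18.5,15.5)→(5.5,35)  cross = 18.5·35 − 5.5·15.5 = 562.2500; (r_i+r_j)·cross = 24·562.2500 = 13494.0000
edge 5: (5.5,35)→(4.5,34)  cross = 5.5·34 − 4.5·35 = 29.5000; (r_i+r_j)·cross = 10·29.5000 = 295.0000
Σcross = 234.0000 → A = |Σcross|/2 = 117.0000 mm²
Σ(r_i+r_j)·cross = 8511.0000 → first moment M = |Σ|/6 = 1418.5000
R_c = M/A = 1418.5000/117.0000 = 12.1239 mm
θ = 240° = 4.188790 rad
V = θ·R_c·A = 4.188790·12.1239·117.0000 = 5941.799 mm³

Volume = 5941.799 mm³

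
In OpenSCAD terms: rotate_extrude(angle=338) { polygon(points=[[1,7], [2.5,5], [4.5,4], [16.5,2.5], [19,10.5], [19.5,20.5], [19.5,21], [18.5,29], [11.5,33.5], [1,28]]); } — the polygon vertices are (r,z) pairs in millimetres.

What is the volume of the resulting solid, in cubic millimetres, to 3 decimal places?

Profile (r,z), 10 vertices: (1,7) (2.5,5) (4.5,4) (16.5,2.5) (19,10.5) (19.5,20.5) (19.5,21) (18.5,29) (11.5,33.5) (1,28)
edge 0: (1,7)→(2.5,5)  cross = 1·5 − 2.5·7 = -12.5000; (r_i+r_j)·cross = 3.5·-12.5000 = -43.7500
edge 1: (2.5,5)→(4.5,4)  cross = 2.5·4 − 4.5·5 = -12.5000; (r_i+r_j)·cross = 7·-12.5000 = -87.5000
edge 2: (4.5,4)→(16.5,2.5)  cross = 4.5·2.5 − 16.5·4 = -54.7500; (r_i+r_j)·cross = 21·-54.7500 = -1149.7500
edge 3: (16.5,2.5)→(19,10.5)  cross = 16.5·10.5 − 19·2.5 = 125.7500; (r_i+r_j)·cross = 35.5·125.7500 = 4464.1250
edge 4: (19,10.5)→(19.5,20.5)  cross = 19·20.5 − 19.5·10.5 = 184.7500; (r_i+r_j)·cross = 38.5·184.7500 = 7112.8750
edge 5: (19.5,20.5)→(19.5,21)  cross = 19.5·21 − 19.5·20.5 = 9.7500; (r_i+r_j)·cross = 39·9.7500 = 380.2500
edge 6: (19.5,21)→(18.5,29)  cross = 19.5·29 − 18.5·21 = 177.0000; (r_i+r_j)·cross = 38·177.0000 = 6726.0000
edge 7: (18.5,29)→(11.5,33.5)  cross = 18.5·33.5 − 11.5·29 = 286.2500; (r_i+r_j)·cross = 30·286.2500 = 8587.5000
edge 8: (11.5,33.5)→(1,28)  cross = 11.5·28 − 1·33.5 = 288.5000; (r_i+r_j)·cross = 12.5·288.5000 = 3606.2500
edge 9: (1,28)→(1,7)  cross = 1·7 − 1·28 = -21.0000; (r_i+r_j)·cross = 2·-21.0000 = -42.0000
Σcross = 971.2500 → A = |Σcross|/2 = 485.6250 mm²
Σ(r_i+r_j)·cross = 29554.0000 → first moment M = |Σ|/6 = 4925.6667
R_c = M/A = 4925.6667/485.6250 = 10.1429 mm
θ = 338° = 5.899213 rad
V = θ·R_c·A = 5.899213·10.1429·485.6250 = 29057.556 mm³

Volume = 29057.556 mm³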